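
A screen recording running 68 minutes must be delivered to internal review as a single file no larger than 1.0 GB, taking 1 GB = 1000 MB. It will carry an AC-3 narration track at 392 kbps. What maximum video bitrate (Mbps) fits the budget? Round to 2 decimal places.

1.57 Mbps

Budget: 1.0 GB = 8000.0 Mb.
68 min = 4080 s
Total bitrate budget: 8000.0 Mb / 4080 s = 1.961 Mbps.
Audio: 392 kbps = 0.392 Mbps.
Video: 1.961 − 0.392 = 1.569 Mbps.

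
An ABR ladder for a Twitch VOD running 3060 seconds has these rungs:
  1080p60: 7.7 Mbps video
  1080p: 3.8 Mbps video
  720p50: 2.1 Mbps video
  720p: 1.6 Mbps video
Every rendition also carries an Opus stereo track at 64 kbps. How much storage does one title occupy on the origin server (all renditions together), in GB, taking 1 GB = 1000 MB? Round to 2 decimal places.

5.91 GB

Audio: 64 kbps = 0.064 Mbps.
Sum of rendition bitrates: (7.7+0.064) + (3.8+0.064) + (2.1+0.064) + (1.6+0.064) = 15.456 Mbps.
× 3060 s = 47,295 Mb = 5,912 MB = 5.912 GB.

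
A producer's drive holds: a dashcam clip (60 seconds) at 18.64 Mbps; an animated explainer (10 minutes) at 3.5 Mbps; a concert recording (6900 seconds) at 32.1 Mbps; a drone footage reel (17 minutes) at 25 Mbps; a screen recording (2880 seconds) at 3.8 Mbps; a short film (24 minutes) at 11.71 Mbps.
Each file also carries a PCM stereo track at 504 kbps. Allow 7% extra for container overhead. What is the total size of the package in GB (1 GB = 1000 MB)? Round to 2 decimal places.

Audio: 504 kbps = 0.504 Mbps.
dashcam clip: 19.144 Mbps × 60 s × 1.07 = 1229.0 Mb
animated explainer: 4.004 Mbps × 600 s × 1.07 = 2570.6 Mb
concert recording: 32.604 Mbps × 6900 s × 1.07 = 240715.3 Mb
drone footage reel: 25.504 Mbps × 1020 s × 1.07 = 27835.1 Mb
screen recording: 4.304 Mbps × 2880 s × 1.07 = 13263.2 Mb
short film: 12.214 Mbps × 1440 s × 1.07 = 18819.3 Mb
Total: 304432.5 Mb = 38054.1 MB.
= 38.05 GB.

38.05 GB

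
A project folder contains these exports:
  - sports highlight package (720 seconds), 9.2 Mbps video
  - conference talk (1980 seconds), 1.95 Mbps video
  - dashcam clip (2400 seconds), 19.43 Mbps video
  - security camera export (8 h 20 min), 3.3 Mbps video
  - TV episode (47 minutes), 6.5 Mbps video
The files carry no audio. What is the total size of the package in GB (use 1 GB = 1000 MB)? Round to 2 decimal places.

sports highlight package: 9.200 Mbps × 720 s = 6624.0 Mb
conference talk: 1.950 Mbps × 1980 s = 3861.0 Mb
dashcam clip: 19.430 Mbps × 2400 s = 46632.0 Mb
security camera export: 3.300 Mbps × 30000 s = 99000.0 Mb
TV episode: 6.500 Mbps × 2820 s = 18330.0 Mb
Total: 174447.0 Mb = 21805.9 MB.
= 21.81 GB.

21.81 GB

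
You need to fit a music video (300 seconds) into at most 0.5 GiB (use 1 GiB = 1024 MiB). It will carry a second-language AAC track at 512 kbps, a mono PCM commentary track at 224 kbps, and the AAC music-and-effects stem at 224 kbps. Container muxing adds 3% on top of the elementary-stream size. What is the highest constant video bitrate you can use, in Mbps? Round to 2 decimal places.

12.94 Mbps

Budget: 0.5 GiB = 4295.0 Mb.
Stream payload after overhead: 4295.0 / 1.03 = 4169.9 Mb.
Total bitrate budget: 4169.9 Mb / 300 s = 13.900 Mbps.
Audio total: 512 + 224 + 224 = 960 kbps = 0.960 Mbps.
Video: 13.900 − 0.960 = 12.940 Mbps.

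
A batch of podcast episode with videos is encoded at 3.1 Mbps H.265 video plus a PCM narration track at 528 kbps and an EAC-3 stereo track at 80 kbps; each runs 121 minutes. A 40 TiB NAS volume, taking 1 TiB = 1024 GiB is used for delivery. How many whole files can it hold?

13069

121 min = 7260 s
Audio total: 528 + 80 = 608 kbps = 0.608 Mbps.
Total bitrate: 3.708 Mbps.
Per item: 3.708 Mbps × 7260 s = 26,920 Mb = 3,365 MB.
Capacity: 40 TiB = 351,843,721 Mb; 13069.94 items → 13069 complete.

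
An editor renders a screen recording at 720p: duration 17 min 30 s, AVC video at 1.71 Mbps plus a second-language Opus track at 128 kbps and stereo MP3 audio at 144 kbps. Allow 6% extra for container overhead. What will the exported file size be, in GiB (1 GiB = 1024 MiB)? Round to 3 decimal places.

17 min 30 s = 1050 s
Audio total: 128 + 144 = 272 kbps = 0.272 Mbps.
Total bitrate: 1.71 + 0.272 = 1.982 Mbps.
Stream data: 1.982 Mbps × 1050 s = 2081.1 Mb.
With 6% container overhead: ×1.06.
2,206 Mb = 275,745,750 bytes ÷ 1,073,741,824 = 0.2568 GiB.

0.257 GiB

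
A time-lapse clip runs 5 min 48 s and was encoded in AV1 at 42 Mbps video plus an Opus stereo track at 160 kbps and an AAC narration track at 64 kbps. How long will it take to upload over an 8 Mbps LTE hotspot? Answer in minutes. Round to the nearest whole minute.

31 minutes

5 min 48 s = 348 s
Audio total: 160 + 64 = 224 kbps = 0.224 Mbps.
Total bitrate: 42.224 Mbps.
File: 42.224 Mbps × 348 s = 14694.0 Mb.
At 8 Mbps: 14694.0 / 8 = 1836.7 s ≈ 30.6 minutes.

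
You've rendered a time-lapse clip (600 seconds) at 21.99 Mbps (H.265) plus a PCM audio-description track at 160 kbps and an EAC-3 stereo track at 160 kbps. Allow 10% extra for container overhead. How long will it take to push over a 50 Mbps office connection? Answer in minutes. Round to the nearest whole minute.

Audio total: 160 + 160 = 320 kbps = 0.320 Mbps.
Total bitrate: 22.310 Mbps.
File: 22.310 Mbps × 600 s = 13386.0 Mb.
With 10% container overhead: ×1.10. → 14724.6 Mb.
At 50 Mbps: 14724.6 / 50 = 294.5 s ≈ 4.91 minutes.

5 minutes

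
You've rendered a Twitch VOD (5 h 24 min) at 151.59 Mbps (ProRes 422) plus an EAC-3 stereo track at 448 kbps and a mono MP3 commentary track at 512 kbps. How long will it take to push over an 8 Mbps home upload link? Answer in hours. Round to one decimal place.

5 h 24 min = 324 min = 19440 s
Audio total: 448 + 512 = 960 kbps = 0.960 Mbps.
Total bitrate: 152.550 Mbps.
File: 152.550 Mbps × 19440 s = 2965572.0 Mb.
At 8 Mbps: 2965572.0 / 8 = 370696.5 s ≈ 103 hours.

103.0 hours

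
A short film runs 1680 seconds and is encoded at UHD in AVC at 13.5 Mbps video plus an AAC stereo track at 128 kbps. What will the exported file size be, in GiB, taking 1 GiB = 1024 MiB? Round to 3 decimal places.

Audio: 128 kbps = 0.128 Mbps.
Total bitrate: 13.5 + 0.128 = 13.628 Mbps.
Stream data: 13.628 Mbps × 1680 s = 22895.0 Mb.
22,895 Mb = 2,861,880,000 bytes ÷ 1,073,741,824 = 2.665 GiB.

2.665 GiB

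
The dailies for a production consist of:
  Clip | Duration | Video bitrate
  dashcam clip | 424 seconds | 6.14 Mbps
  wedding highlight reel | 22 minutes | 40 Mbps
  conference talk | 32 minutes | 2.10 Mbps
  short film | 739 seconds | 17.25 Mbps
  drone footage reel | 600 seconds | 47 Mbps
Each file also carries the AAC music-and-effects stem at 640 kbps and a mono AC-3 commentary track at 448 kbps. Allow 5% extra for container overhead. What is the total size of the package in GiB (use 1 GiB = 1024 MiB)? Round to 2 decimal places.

12.94 GiB

Audio total: 640 + 448 = 1088 kbps = 1.088 Mbps.
dashcam clip: 7.228 Mbps × 424 s × 1.05 = 3217.9 Mb
wedding highlight reel: 41.088 Mbps × 1320 s × 1.05 = 56948.0 Mb
conference talk: 3.188 Mbps × 1920 s × 1.05 = 6427.0 Mb
short film: 18.338 Mbps × 739 s × 1.05 = 14229.4 Mb
drone footage reel: 48.088 Mbps × 600 s × 1.05 = 30295.4 Mb
Total: 111117.7 Mb = 13889.7 MB.
= 12.94 GiB.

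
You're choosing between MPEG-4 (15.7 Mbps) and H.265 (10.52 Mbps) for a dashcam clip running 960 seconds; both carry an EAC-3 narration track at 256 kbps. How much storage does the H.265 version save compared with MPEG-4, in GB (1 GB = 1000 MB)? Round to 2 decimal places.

Audio: 256 kbps = 0.256 Mbps.
MPEG-4: 15.956 Mbps × 960 s = 15317.8 Mb = 1.915 GB.
H.265: 10.776 Mbps × 960 s = 10345.0 Mb = 1.293 GB.
Saving: 1.915 − 1.293 = 0.622 GB.

0.62 GB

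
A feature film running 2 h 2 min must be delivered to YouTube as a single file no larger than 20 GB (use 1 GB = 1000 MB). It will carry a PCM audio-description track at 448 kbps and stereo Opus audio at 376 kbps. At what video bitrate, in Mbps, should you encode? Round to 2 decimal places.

21.03 Mbps

Budget: 20 GB = 160000.0 Mb.
2 h 2 min = 122 min = 7320 s
Total bitrate budget: 160000.0 Mb / 7320 s = 21.858 Mbps.
Audio total: 448 + 376 = 824 kbps = 0.824 Mbps.
Video: 21.858 − 0.824 = 21.034 Mbps.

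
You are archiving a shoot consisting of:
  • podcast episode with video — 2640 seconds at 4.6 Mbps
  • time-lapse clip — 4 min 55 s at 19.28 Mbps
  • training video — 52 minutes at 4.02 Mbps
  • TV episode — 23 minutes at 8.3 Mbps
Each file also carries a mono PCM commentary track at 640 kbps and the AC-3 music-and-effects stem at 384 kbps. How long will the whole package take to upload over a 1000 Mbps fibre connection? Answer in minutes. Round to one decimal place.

0.8 minutes

Audio total: 640 + 384 = 1024 kbps = 1.024 Mbps.
podcast episode with video: 5.624 Mbps × 2640 s = 14847.4 Mb
time-lapse clip: 20.304 Mbps × 295 s = 5989.7 Mb
training video: 5.044 Mbps × 3120 s = 15737.3 Mb
TV episode: 9.324 Mbps × 1380 s = 12867.1 Mb
Total: 49441.4 Mb = 6180.2 MB.
At 1000 Mbps: 49441.4 / 1000 = 49 s ≈ 0.824 minutes.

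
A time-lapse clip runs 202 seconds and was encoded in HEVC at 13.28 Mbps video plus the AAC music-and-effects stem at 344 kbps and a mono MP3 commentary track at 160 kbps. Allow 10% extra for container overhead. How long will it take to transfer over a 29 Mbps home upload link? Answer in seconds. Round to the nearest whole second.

106 seconds

Audio total: 344 + 160 = 504 kbps = 0.504 Mbps.
Total bitrate: 13.784 Mbps.
File: 13.784 Mbps × 202 s = 2784.4 Mb.
With 10% container overhead: ×1.10. → 3062.8 Mb.
At 29 Mbps: 3062.8 / 29 = 105.6 s ≈ 106 seconds.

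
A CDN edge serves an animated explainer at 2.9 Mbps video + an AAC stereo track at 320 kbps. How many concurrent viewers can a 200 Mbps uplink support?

Audio: 320 kbps = 0.320 Mbps.
Per-viewer media rate: 3.220 Mbps.
200 Mbps = 200.0 Mbps; 200.0 / 3.220 = 62.11 → 62 viewers.

62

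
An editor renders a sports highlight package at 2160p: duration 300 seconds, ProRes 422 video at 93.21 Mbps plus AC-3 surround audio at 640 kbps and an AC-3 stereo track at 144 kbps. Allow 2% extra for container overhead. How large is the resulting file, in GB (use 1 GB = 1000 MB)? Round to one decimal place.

Audio total: 640 + 144 = 784 kbps = 0.784 Mbps.
Total bitrate: 93.21 + 0.784 = 93.994 Mbps.
Stream data: 93.994 Mbps × 300 s = 28198.2 Mb.
With 2% container overhead: ×1.02.
28,762 Mb ÷ 8 = 3,595 MB → 3.595 GB.

3.6 GB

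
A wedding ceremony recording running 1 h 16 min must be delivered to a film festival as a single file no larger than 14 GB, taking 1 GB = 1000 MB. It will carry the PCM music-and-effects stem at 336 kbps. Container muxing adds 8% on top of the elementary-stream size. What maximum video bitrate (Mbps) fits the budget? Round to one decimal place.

Budget: 14 GB = 112000.0 Mb.
Stream payload after overhead: 112000.0 / 1.08 = 103703.7 Mb.
1 h 16 min = 76 min = 4560 s
Total bitrate budget: 103703.7 Mb / 4560 s = 22.742 Mbps.
Audio: 336 kbps = 0.336 Mbps.
Video: 22.742 − 0.336 = 22.406 Mbps.

22.4 Mbps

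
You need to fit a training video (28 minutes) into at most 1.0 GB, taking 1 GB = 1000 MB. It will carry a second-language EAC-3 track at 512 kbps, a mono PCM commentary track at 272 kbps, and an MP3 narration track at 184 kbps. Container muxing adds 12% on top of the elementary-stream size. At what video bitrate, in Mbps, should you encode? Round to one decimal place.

3.3 Mbps

Budget: 1.0 GB = 8000.0 Mb.
Stream payload after overhead: 8000.0 / 1.12 = 7142.9 Mb.
28 min = 1680 s
Total bitrate budget: 7142.9 Mb / 1680 s = 4.252 Mbps.
Audio total: 512 + 272 + 184 = 968 kbps = 0.968 Mbps.
Video: 4.252 − 0.968 = 3.284 Mbps.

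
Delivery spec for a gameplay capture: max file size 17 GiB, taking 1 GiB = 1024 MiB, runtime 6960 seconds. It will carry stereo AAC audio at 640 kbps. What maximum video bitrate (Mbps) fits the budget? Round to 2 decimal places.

20.34 Mbps

Budget: 17 GiB = 146028.9 Mb.
Total bitrate budget: 146028.9 Mb / 6960 s = 20.981 Mbps.
Audio: 640 kbps = 0.640 Mbps.
Video: 20.981 − 0.640 = 20.341 Mbps.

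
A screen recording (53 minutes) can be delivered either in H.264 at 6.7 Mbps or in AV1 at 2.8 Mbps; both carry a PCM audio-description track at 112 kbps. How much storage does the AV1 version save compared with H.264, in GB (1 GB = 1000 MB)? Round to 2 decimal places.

1.55 GB

53 min = 3180 s
Audio: 112 kbps = 0.112 Mbps.
H.264: 6.812 Mbps × 3180 s = 21662.2 Mb = 2.708 GB.
AV1: 2.912 Mbps × 3180 s = 9260.2 Mb = 1.158 GB.
Saving: 2.708 − 1.158 = 1.550 GB.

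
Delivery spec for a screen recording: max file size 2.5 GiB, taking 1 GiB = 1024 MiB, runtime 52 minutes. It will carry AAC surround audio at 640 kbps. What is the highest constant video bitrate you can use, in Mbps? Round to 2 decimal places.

6.24 Mbps

Budget: 2.5 GiB = 21474.8 Mb.
52 min = 3120 s
Total bitrate budget: 21474.8 Mb / 3120 s = 6.883 Mbps.
Audio: 640 kbps = 0.640 Mbps.
Video: 6.883 − 0.640 = 6.243 Mbps.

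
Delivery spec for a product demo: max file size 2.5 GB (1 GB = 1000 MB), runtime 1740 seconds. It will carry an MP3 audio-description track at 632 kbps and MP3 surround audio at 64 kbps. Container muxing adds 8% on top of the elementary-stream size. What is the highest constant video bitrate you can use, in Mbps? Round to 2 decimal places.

9.95 Mbps

Budget: 2.5 GB = 20000.0 Mb.
Stream payload after overhead: 20000.0 / 1.08 = 18518.5 Mb.
Total bitrate budget: 18518.5 Mb / 1740 s = 10.643 Mbps.
Audio total: 632 + 64 = 696 kbps = 0.696 Mbps.
Video: 10.643 − 0.696 = 9.947 Mbps.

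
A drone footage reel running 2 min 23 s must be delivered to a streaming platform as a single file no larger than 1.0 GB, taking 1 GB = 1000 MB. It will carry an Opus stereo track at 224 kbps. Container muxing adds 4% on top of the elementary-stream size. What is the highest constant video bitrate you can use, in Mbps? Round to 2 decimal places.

Budget: 1.0 GB = 8000.0 Mb.
Stream payload after overhead: 8000.0 / 1.04 = 7692.3 Mb.
2 min 23 s = 143 s
Total bitrate budget: 7692.3 Mb / 143 s = 53.792 Mbps.
Audio: 224 kbps = 0.224 Mbps.
Video: 53.792 − 0.224 = 53.568 Mbps.

53.57 Mbps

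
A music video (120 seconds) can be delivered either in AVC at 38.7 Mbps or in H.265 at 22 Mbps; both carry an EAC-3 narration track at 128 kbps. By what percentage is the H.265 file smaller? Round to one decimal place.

Audio: 128 kbps = 0.128 Mbps.
AVC: 38.828 Mbps × 120 s = 4659.4 Mb = 0.582 GB.
H.265: 22.128 Mbps × 120 s = 2655.4 Mb = 0.332 GB.
Reduction: (1 − 0.332/0.582) × 100 = 43.01%.

43.0%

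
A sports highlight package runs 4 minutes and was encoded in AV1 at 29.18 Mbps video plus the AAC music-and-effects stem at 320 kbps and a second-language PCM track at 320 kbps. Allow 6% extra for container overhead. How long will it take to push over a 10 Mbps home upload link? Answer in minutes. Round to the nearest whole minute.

13 minutes

4 min = 240 s
Audio total: 320 + 320 = 640 kbps = 0.640 Mbps.
Total bitrate: 29.820 Mbps.
File: 29.820 Mbps × 240 s = 7156.8 Mb.
With 6% container overhead: ×1.06. → 7586.2 Mb.
At 10 Mbps: 7586.2 / 10 = 758.6 s ≈ 12.6 minutes.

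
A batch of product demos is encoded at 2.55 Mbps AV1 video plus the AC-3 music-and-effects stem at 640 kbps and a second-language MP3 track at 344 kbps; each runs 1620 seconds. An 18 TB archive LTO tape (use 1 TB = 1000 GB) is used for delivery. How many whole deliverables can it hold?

25152

Audio total: 640 + 344 = 984 kbps = 0.984 Mbps.
Total bitrate: 3.534 Mbps.
Per item: 3.534 Mbps × 1620 s = 5,725 Mb = 715.6 MB.
Capacity: 18 TB = 144,000,000 Mb; 25152.49 items → 25152 complete.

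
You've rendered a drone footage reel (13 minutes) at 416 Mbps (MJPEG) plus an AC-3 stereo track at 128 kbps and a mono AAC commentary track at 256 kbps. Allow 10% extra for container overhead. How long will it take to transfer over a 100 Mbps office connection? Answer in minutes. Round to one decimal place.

59.5 minutes

13 min = 780 s
Audio total: 128 + 256 = 384 kbps = 0.384 Mbps.
Total bitrate: 416.384 Mbps.
File: 416.384 Mbps × 780 s = 324779.5 Mb.
With 10% container overhead: ×1.10. → 357257.5 Mb.
At 100 Mbps: 357257.5 / 100 = 3572.6 s ≈ 59.5 minutes.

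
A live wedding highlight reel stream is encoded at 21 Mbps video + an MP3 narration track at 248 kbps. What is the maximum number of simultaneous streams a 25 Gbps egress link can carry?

1176

Audio: 248 kbps = 0.248 Mbps.
Per-viewer media rate: 21.248 Mbps.
25 Gbps = 25,000 Mbps; 25,000 / 21.248 = 1176.58 → 1176 viewers.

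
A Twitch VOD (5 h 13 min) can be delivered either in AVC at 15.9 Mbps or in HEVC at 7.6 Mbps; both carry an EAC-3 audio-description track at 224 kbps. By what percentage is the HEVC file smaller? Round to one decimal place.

5 h 13 min = 313 min = 18780 s
Audio: 224 kbps = 0.224 Mbps.
AVC: 16.124 Mbps × 18780 s = 302808.7 Mb = 35.252 GiB.
HEVC: 7.824 Mbps × 18780 s = 146934.7 Mb = 17.105 GiB.
Reduction: (1 − 17.105/35.252) × 100 = 51.48%.

51.5%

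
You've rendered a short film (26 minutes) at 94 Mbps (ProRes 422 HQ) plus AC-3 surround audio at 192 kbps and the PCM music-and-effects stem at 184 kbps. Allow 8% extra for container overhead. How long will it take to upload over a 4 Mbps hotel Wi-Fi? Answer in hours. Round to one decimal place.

11.0 hours

26 min = 1560 s
Audio total: 192 + 184 = 376 kbps = 0.376 Mbps.
Total bitrate: 94.376 Mbps.
File: 94.376 Mbps × 1560 s = 147226.6 Mb.
With 8% container overhead: ×1.08. → 159004.7 Mb.
At 4 Mbps: 159004.7 / 4 = 39751.2 s ≈ 11 hours.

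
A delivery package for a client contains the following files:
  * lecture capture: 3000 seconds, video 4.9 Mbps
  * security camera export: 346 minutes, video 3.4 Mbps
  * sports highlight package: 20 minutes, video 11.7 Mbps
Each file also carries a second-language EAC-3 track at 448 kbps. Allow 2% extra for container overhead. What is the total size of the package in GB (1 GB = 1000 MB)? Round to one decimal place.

14.1 GB

Audio: 448 kbps = 0.448 Mbps.
lecture capture: 5.348 Mbps × 3000 s × 1.02 = 16364.9 Mb
security camera export: 3.848 Mbps × 20760 s × 1.02 = 81482.2 Mb
sports highlight package: 12.148 Mbps × 1200 s × 1.02 = 14869.2 Mb
Total: 112716.2 Mb = 14089.5 MB.
= 14.09 GB.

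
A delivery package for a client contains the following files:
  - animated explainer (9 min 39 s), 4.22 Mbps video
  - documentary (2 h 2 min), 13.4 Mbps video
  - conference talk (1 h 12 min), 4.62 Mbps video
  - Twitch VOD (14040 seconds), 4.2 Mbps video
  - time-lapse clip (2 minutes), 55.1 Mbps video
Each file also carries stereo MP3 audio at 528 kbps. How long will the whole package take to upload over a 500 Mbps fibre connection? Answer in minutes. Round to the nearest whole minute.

Audio: 528 kbps = 0.528 Mbps.
animated explainer: 4.748 Mbps × 579 s = 2749.1 Mb
documentary: 13.928 Mbps × 7320 s = 101953.0 Mb
conference talk: 5.148 Mbps × 4320 s = 22239.4 Mb
Twitch VOD: 4.728 Mbps × 14040 s = 66381.1 Mb
time-lapse clip: 55.628 Mbps × 120 s = 6675.4 Mb
Total: 199997.9 Mb = 24999.7 MB.
At 500 Mbps: 199997.9 / 500 = 400 s ≈ 6.67 minutes.

7 minutes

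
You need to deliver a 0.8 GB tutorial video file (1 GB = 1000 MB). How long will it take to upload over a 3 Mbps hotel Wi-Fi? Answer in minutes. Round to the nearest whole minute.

File: 0.8 GB = 6400.0 Mb.
At 3 Mbps: 6400.0 / 3 = 2133.3 s ≈ 35.6 minutes.

36 minutes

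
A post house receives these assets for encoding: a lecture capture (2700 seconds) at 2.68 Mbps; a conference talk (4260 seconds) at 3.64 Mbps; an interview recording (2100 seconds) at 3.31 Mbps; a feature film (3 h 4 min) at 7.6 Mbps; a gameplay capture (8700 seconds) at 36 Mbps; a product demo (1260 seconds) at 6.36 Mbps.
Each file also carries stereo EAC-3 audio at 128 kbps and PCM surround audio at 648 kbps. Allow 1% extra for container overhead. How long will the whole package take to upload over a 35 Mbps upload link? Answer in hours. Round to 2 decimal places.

3.67 hours

Audio total: 128 + 648 = 776 kbps = 0.776 Mbps.
lecture capture: 3.456 Mbps × 2700 s × 1.01 = 9424.5 Mb
conference talk: 4.416 Mbps × 4260 s × 1.01 = 19000.3 Mb
interview recording: 4.086 Mbps × 2100 s × 1.01 = 8666.4 Mb
feature film: 8.376 Mbps × 11040 s × 1.01 = 93395.8 Mb
gameplay capture: 36.776 Mbps × 8700 s × 1.01 = 323150.7 Mb
product demo: 7.136 Mbps × 1260 s × 1.01 = 9081.3 Mb
Total: 462718.9 Mb = 57839.9 MB.
At 35 Mbps: 462718.9 / 35 = 13221 s ≈ 3.67 hours.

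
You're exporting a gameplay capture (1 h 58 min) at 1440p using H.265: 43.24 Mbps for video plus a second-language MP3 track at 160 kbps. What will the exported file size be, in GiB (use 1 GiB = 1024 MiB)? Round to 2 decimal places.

1 h 58 min = 118 min = 7080 s
Audio: 160 kbps = 0.160 Mbps.
Total bitrate: 43.24 + 0.160 = 43.400 Mbps.
Stream data: 43.400 Mbps × 7080 s = 307272.0 Mb.
307,272 Mb = 38,409,000,000 bytes ÷ 1,073,741,824 = 35.77 GiB.

35.77 GiB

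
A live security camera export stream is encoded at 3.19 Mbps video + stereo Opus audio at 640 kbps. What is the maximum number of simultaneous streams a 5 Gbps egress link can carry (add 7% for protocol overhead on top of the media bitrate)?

1220

Audio: 640 kbps = 0.640 Mbps.
Per-viewer media rate: 3.830 Mbps.
On the wire with 7% overhead: 4.098 Mbps.
5 Gbps = 5,000 Mbps; 5,000 / 4.098 = 1220.08 → 1220 viewers.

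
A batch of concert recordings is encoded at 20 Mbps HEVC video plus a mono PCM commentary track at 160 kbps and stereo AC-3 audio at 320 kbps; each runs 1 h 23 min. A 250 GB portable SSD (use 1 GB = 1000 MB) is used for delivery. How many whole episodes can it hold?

19

1 h 23 min = 83 min = 4980 s
Audio total: 160 + 320 = 480 kbps = 0.480 Mbps.
Total bitrate: 20.480 Mbps.
Per item: 20.480 Mbps × 4980 s = 101,990 Mb = 12,749 MB.
Capacity: 250 GB = 2,000,000 Mb; 19.61 items → 19 complete.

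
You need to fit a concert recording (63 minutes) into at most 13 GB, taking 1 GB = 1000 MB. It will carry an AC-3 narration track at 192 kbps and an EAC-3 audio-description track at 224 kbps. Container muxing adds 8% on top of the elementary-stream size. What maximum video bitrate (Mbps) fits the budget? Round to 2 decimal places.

25.06 Mbps

Budget: 13 GB = 104000.0 Mb.
Stream payload after overhead: 104000.0 / 1.08 = 96296.3 Mb.
63 min = 3780 s
Total bitrate budget: 96296.3 Mb / 3780 s = 25.475 Mbps.
Audio total: 192 + 224 = 416 kbps = 0.416 Mbps.
Video: 25.475 − 0.416 = 25.059 Mbps.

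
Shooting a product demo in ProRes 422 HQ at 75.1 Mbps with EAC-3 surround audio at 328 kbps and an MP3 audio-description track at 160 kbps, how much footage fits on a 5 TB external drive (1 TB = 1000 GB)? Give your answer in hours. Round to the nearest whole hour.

Audio total: 328 + 160 = 488 kbps = 0.488 Mbps.
Total bitrate: 75.1 + 0.488 = 75.588 Mbps.
Capacity: 5 TB = 40,000,000 Mb.
Recording time: 40,000,000 / 75.588 = 529,185 s ≈ 147 hours.

147 hours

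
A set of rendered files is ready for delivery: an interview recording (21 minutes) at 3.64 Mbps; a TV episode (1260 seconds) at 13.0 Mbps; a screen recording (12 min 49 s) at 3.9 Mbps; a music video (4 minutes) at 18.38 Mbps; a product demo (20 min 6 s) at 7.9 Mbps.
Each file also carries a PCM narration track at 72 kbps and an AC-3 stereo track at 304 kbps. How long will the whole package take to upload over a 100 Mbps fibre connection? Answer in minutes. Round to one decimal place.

Audio total: 72 + 304 = 376 kbps = 0.376 Mbps.
interview recording: 4.016 Mbps × 1260 s = 5060.2 Mb
TV episode: 13.376 Mbps × 1260 s = 16853.8 Mb
screen recording: 4.276 Mbps × 769 s = 3288.2 Mb
music video: 18.756 Mbps × 240 s = 4501.4 Mb
product demo: 8.276 Mbps × 1206 s = 9980.9 Mb
Total: 39684.5 Mb = 4960.6 MB.
At 100 Mbps: 39684.5 / 100 = 397 s ≈ 6.61 minutes.

6.6 minutes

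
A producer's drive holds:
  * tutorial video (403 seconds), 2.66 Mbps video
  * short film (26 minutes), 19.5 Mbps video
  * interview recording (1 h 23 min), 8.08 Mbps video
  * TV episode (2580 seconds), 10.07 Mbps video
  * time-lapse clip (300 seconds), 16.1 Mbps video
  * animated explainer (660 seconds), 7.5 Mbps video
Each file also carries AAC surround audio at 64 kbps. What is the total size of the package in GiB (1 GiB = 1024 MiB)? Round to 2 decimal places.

Audio: 64 kbps = 0.064 Mbps.
tutorial video: 2.724 Mbps × 403 s = 1097.8 Mb
short film: 19.564 Mbps × 1560 s = 30519.8 Mb
interview recording: 8.144 Mbps × 4980 s = 40557.1 Mb
TV episode: 10.134 Mbps × 2580 s = 26145.7 Mb
time-lapse clip: 16.164 Mbps × 300 s = 4849.2 Mb
animated explainer: 7.564 Mbps × 660 s = 4992.2 Mb
Total: 108161.9 Mb = 13520.2 MB.
= 12.59 GiB.

12.59 GiB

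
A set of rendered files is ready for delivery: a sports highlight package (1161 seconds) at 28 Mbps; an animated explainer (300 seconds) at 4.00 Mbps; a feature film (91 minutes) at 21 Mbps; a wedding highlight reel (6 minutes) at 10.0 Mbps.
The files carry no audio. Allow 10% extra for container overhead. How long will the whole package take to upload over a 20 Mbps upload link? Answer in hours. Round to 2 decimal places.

2.32 hours

sports highlight package: 28.000 Mbps × 1161 s × 1.10 = 35758.8 Mb
animated explainer: 4.000 Mbps × 300 s × 1.10 = 1320.0 Mb
feature film: 21.000 Mbps × 5460 s × 1.10 = 126126.0 Mb
wedding highlight reel: 10.000 Mbps × 360 s × 1.10 = 3960.0 Mb
Total: 167164.8 Mb = 20895.6 MB.
At 20 Mbps: 167164.8 / 20 = 8358 s ≈ 2.32 hours.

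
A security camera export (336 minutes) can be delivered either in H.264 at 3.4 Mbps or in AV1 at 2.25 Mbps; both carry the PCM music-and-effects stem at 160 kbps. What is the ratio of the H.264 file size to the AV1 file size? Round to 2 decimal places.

336 min = 20160 s
Audio: 160 kbps = 0.160 Mbps.
H.264: 3.560 Mbps × 20160 s = 71769.6 Mb = 8.355 GiB.
AV1: 2.410 Mbps × 20160 s = 48585.6 Mb = 5.656 GiB.
Ratio: 8.355 / 5.656 = 1.477.

1.48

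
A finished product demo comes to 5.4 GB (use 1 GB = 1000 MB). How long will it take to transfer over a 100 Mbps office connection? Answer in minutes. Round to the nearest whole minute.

File: 5.4 GB = 43200.0 Mb.
At 100 Mbps: 43200.0 / 100 = 432.0 s ≈ 7.2 minutes.

7 minutes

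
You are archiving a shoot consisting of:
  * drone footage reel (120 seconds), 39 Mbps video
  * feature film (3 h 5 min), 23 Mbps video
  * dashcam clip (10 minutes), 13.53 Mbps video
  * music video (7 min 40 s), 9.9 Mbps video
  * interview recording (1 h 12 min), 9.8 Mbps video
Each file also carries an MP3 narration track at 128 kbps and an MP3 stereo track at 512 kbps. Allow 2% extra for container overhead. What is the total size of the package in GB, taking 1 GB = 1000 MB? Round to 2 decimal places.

Audio total: 128 + 512 = 640 kbps = 0.640 Mbps.
drone footage reel: 39.640 Mbps × 120 s × 1.02 = 4851.9 Mb
feature film: 23.640 Mbps × 11100 s × 1.02 = 267652.1 Mb
dashcam clip: 14.170 Mbps × 600 s × 1.02 = 8672.0 Mb
music video: 10.540 Mbps × 460 s × 1.02 = 4945.4 Mb
interview recording: 10.440 Mbps × 4320 s × 1.02 = 46002.8 Mb
Total: 332124.2 Mb = 41515.5 MB.
= 41.52 GB.

41.52 GB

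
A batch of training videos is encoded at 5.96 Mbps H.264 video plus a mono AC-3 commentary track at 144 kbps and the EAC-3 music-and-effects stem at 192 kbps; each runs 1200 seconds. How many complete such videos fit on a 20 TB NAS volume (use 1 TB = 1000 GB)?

21177

Audio total: 144 + 192 = 336 kbps = 0.336 Mbps.
Total bitrate: 6.296 Mbps.
Per item: 6.296 Mbps × 1200 s = 7,555 Mb = 944.4 MB.
Capacity: 20 TB = 160,000,000 Mb; 21177.47 items → 21177 complete.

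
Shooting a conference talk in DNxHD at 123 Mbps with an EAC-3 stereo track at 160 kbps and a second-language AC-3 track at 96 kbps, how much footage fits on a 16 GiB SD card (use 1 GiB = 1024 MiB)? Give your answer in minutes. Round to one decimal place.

18.6 minutes

Audio total: 160 + 96 = 256 kbps = 0.256 Mbps.
Total bitrate: 123 + 0.256 = 123.256 Mbps.
Capacity: 16 GiB = 137,439 Mb.
Recording time: 137,439 / 123.256 = 1,115 s ≈ 18.6 minutes.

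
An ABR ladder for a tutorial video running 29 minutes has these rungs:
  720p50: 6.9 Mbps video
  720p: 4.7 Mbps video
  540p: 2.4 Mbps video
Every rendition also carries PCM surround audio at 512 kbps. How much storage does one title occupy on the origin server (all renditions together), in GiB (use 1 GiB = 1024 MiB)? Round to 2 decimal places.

3.15 GiB

29 min = 1740 s
Audio: 512 kbps = 0.512 Mbps.
Sum of rendition bitrates: (6.9+0.512) + (4.7+0.512) + (2.4+0.512) = 15.536 Mbps.
× 1740 s = 27,033 Mb = 3,379 MB = 3.147 GiB.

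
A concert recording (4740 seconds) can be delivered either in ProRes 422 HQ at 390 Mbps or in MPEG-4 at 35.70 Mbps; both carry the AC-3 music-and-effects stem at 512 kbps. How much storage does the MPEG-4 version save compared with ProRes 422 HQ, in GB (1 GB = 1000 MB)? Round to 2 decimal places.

Audio: 512 kbps = 0.512 Mbps.
ProRes 422 HQ: 390.512 Mbps × 4740 s = 1851026.9 Mb = 231.378 GB.
MPEG-4: 36.212 Mbps × 4740 s = 171644.9 Mb = 21.456 GB.
Saving: 231.378 − 21.456 = 209.923 GB.

209.92 GB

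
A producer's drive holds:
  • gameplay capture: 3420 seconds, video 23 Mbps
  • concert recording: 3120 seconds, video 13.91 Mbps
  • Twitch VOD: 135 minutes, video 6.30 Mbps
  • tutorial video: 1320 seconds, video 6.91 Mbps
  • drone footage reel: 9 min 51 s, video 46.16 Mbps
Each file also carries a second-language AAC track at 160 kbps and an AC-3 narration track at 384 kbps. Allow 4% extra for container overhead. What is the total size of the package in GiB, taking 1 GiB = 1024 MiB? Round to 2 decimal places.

Audio total: 160 + 384 = 544 kbps = 0.544 Mbps.
gameplay capture: 23.544 Mbps × 3420 s × 1.04 = 83741.3 Mb
concert recording: 14.454 Mbps × 3120 s × 1.04 = 46900.3 Mb
Twitch VOD: 6.844 Mbps × 8100 s × 1.04 = 57653.9 Mb
tutorial video: 7.454 Mbps × 1320 s × 1.04 = 10232.9 Mb
drone footage reel: 46.704 Mbps × 591 s × 1.04 = 28706.1 Mb
Total: 227234.5 Mb = 28404.3 MB.
= 26.45 GiB.

26.45 GiB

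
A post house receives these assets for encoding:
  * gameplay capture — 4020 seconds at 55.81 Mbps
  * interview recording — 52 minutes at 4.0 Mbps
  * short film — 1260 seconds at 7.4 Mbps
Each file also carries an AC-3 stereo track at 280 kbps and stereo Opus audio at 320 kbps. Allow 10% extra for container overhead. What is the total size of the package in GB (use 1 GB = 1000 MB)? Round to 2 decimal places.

34.54 GB

Audio total: 280 + 320 = 600 kbps = 0.600 Mbps.
gameplay capture: 56.410 Mbps × 4020 s × 1.10 = 249445.0 Mb
interview recording: 4.600 Mbps × 3120 s × 1.10 = 15787.2 Mb
short film: 8.000 Mbps × 1260 s × 1.10 = 11088.0 Mb
Total: 276320.2 Mb = 34540.0 MB.
= 34.54 GB.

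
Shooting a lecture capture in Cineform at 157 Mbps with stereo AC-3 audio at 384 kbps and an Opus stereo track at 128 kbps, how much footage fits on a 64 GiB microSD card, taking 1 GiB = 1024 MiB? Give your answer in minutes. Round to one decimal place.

Audio total: 384 + 128 = 512 kbps = 0.512 Mbps.
Total bitrate: 157 + 0.512 = 157.512 Mbps.
Capacity: 64 GiB = 549,756 Mb.
Recording time: 549,756 / 157.512 = 3,490 s ≈ 58.2 minutes.

58.2 minutes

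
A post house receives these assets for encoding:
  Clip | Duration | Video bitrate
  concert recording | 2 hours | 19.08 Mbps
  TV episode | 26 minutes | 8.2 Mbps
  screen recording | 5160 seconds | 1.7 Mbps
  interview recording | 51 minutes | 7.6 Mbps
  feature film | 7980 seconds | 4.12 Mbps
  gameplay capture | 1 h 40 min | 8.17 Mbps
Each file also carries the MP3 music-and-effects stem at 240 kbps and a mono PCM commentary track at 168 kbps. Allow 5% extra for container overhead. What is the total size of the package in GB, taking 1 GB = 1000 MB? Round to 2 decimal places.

36.32 GB

Audio total: 240 + 168 = 408 kbps = 0.408 Mbps.
concert recording: 19.488 Mbps × 7200 s × 1.05 = 147329.3 Mb
TV episode: 8.608 Mbps × 1560 s × 1.05 = 14099.9 Mb
screen recording: 2.108 Mbps × 5160 s × 1.05 = 11421.1 Mb
interview recording: 8.008 Mbps × 3060 s × 1.05 = 25729.7 Mb
feature film: 4.528 Mbps × 7980 s × 1.05 = 37940.1 Mb
gameplay capture: 8.578 Mbps × 6000 s × 1.05 = 54041.4 Mb
Total: 290561.5 Mb = 36320.2 MB.
= 36.32 GB.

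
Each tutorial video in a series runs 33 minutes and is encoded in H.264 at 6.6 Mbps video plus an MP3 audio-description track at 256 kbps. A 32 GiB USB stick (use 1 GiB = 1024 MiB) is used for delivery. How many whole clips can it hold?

33 min = 1980 s
Audio: 256 kbps = 0.256 Mbps.
Total bitrate: 6.856 Mbps.
Per item: 6.856 Mbps × 1980 s = 13,575 Mb = 1,697 MB.
Capacity: 32 GiB = 274,878 Mb; 20.25 items → 20 complete.

20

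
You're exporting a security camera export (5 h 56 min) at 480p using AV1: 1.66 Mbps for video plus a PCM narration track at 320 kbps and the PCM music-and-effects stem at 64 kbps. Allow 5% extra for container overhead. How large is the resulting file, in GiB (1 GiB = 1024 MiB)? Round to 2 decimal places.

5 h 56 min = 356 min = 21360 s
Audio total: 320 + 64 = 384 kbps = 0.384 Mbps.
Total bitrate: 1.66 + 0.384 = 2.044 Mbps.
Stream data: 2.044 Mbps × 21360 s = 43659.8 Mb.
With 5% container overhead: ×1.05.
45,843 Mb = 5,730,354,000 bytes ÷ 1,073,741,824 = 5.337 GiB.

5.34 GiB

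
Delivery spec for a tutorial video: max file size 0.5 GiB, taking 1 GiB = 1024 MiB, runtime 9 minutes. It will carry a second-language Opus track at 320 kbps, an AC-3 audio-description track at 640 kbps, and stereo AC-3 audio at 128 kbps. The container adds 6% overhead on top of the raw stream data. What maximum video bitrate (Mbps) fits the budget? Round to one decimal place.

6.4 Mbps

Budget: 0.5 GiB = 4295.0 Mb.
Stream payload after overhead: 4295.0 / 1.06 = 4051.9 Mb.
9 min = 540 s
Total bitrate budget: 4051.9 Mb / 540 s = 7.503 Mbps.
Audio total: 320 + 640 + 128 = 1088 kbps = 1.088 Mbps.
Video: 7.503 − 1.088 = 6.415 Mbps.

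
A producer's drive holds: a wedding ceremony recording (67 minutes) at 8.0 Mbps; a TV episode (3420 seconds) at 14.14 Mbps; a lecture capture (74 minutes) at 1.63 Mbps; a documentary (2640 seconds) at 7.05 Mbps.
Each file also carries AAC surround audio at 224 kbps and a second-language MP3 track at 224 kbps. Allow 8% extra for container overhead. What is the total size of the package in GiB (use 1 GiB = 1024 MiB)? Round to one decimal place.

14.2 GiB

Audio total: 224 + 224 = 448 kbps = 0.448 Mbps.
wedding ceremony recording: 8.448 Mbps × 4020 s × 1.08 = 36677.8 Mb
TV episode: 14.588 Mbps × 3420 s × 1.08 = 53882.2 Mb
lecture capture: 2.078 Mbps × 4440 s × 1.08 = 9964.4 Mb
documentary: 7.498 Mbps × 2640 s × 1.08 = 21378.3 Mb
Total: 121902.8 Mb = 15237.8 MB.
= 14.19 GiB.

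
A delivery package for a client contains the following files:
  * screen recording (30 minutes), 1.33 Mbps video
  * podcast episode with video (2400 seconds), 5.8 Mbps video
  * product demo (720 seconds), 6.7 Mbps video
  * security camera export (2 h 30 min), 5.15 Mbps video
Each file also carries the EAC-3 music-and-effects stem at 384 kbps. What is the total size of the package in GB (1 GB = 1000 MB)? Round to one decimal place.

9.1 GB

Audio: 384 kbps = 0.384 Mbps.
screen recording: 1.714 Mbps × 1800 s = 3085.2 Mb
podcast episode with video: 6.184 Mbps × 2400 s = 14841.6 Mb
product demo: 7.084 Mbps × 720 s = 5100.5 Mb
security camera export: 5.534 Mbps × 9000 s = 49806.0 Mb
Total: 72833.3 Mb = 9104.2 MB.
= 9.104 GB.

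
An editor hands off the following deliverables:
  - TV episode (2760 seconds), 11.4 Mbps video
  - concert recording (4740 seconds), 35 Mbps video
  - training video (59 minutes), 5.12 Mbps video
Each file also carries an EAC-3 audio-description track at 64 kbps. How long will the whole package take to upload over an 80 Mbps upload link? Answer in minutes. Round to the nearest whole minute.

Audio: 64 kbps = 0.064 Mbps.
TV episode: 11.464 Mbps × 2760 s = 31640.6 Mb
concert recording: 35.064 Mbps × 4740 s = 166203.4 Mb
training video: 5.184 Mbps × 3540 s = 18351.4 Mb
Total: 216195.4 Mb = 27024.4 MB.
At 80 Mbps: 216195.4 / 80 = 2702 s ≈ 45 minutes.

45 minutes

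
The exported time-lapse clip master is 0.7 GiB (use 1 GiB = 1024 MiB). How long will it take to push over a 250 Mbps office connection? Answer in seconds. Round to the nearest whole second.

File: 0.7 GiB = 6013.0 Mb.
At 250 Mbps: 6013.0 / 250 = 24.1 s ≈ 24.1 seconds.

24 seconds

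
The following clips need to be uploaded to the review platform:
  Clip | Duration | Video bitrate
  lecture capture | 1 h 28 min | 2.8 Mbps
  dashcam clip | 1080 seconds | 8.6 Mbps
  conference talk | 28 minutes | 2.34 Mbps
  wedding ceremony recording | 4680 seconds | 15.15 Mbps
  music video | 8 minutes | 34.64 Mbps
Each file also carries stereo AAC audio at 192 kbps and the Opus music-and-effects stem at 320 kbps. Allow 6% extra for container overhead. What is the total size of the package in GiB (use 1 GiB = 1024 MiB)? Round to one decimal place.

15.1 GiB

Audio total: 192 + 320 = 512 kbps = 0.512 Mbps.
lecture capture: 3.312 Mbps × 5280 s × 1.06 = 18536.6 Mb
dashcam clip: 9.112 Mbps × 1080 s × 1.06 = 10431.4 Mb
conference talk: 2.852 Mbps × 1680 s × 1.06 = 5078.8 Mb
wedding ceremony recording: 15.662 Mbps × 4680 s × 1.06 = 77696.0 Mb
music video: 35.152 Mbps × 480 s × 1.06 = 17885.3 Mb
Total: 129628.2 Mb = 16203.5 MB.
= 15.09 GiB.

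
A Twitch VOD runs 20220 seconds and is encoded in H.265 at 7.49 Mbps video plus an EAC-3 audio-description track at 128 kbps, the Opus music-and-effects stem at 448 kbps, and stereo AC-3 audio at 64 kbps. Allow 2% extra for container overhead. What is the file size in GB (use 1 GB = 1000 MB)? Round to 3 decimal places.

Audio total: 128 + 448 + 64 = 640 kbps = 0.640 Mbps.
Total bitrate: 7.49 + 0.640 = 8.130 Mbps.
Stream data: 8.130 Mbps × 20220 s = 164388.6 Mb.
With 2% container overhead: ×1.02.
167,676 Mb ÷ 8 = 20,960 MB → 20.96 GB.

20.960 GB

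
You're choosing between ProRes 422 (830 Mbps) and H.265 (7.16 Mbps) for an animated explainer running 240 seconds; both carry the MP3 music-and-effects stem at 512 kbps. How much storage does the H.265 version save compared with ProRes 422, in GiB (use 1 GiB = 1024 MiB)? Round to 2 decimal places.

22.99 GiB

Audio: 512 kbps = 0.512 Mbps.
ProRes 422: 830.512 Mbps × 240 s = 199322.9 Mb = 23.204 GiB.
H.265: 7.672 Mbps × 240 s = 1841.3 Mb = 0.214 GiB.
Saving: 23.204 − 0.214 = 22.990 GiB.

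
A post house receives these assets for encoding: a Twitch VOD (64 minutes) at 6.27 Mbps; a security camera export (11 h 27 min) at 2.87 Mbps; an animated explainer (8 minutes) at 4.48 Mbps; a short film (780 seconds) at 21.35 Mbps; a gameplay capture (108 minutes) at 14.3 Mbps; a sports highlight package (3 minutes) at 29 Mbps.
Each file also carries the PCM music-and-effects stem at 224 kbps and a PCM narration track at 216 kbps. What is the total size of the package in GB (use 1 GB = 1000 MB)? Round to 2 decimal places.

35.30 GB

Audio total: 224 + 216 = 440 kbps = 0.440 Mbps.
Twitch VOD: 6.710 Mbps × 3840 s = 25766.4 Mb
security camera export: 3.310 Mbps × 41220 s = 136438.2 Mb
animated explainer: 4.920 Mbps × 480 s = 2361.6 Mb
short film: 21.790 Mbps × 780 s = 16996.2 Mb
gameplay capture: 14.740 Mbps × 6480 s = 95515.2 Mb
sports highlight package: 29.440 Mbps × 180 s = 5299.2 Mb
Total: 282376.8 Mb = 35297.1 MB.
= 35.30 GB.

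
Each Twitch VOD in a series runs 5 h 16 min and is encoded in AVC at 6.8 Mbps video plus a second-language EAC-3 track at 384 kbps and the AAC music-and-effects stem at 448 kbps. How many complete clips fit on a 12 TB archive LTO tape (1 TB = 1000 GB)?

5 h 16 min = 316 min = 18960 s
Audio total: 384 + 448 = 832 kbps = 0.832 Mbps.
Total bitrate: 7.632 Mbps.
Per item: 7.632 Mbps × 18960 s = 144,703 Mb = 18,088 MB.
Capacity: 12 TB = 96,000,000 Mb; 663.43 items → 663 complete.

663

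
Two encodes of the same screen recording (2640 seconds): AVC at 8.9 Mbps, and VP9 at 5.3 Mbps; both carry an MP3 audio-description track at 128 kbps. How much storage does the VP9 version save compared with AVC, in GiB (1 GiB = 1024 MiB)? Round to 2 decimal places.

Audio: 128 kbps = 0.128 Mbps.
AVC: 9.028 Mbps × 2640 s = 23833.9 Mb = 2.775 GiB.
VP9: 5.428 Mbps × 2640 s = 14329.9 Mb = 1.668 GiB.
Saving: 2.775 − 1.668 = 1.106 GiB.

1.11 GiB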